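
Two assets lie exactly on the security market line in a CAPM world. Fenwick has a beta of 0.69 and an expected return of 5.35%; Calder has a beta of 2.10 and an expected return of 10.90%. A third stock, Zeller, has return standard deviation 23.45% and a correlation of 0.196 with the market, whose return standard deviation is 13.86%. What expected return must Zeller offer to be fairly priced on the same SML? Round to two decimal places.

3.94%

MRP = (10.90% − 5.35%) / (2.10 − 0.69) = 3.9362%
R_f = 5.35% − 0.69 × 3.9362% = 2.6340%
β_Zeller = ρ·σ_i/σ_m = 0.196 × 23.45 / 13.86 = 0.3316
E(R_Zeller) = R_f + β × MRP = 2.6340% + 0.3316 × 3.9362% = 3.94%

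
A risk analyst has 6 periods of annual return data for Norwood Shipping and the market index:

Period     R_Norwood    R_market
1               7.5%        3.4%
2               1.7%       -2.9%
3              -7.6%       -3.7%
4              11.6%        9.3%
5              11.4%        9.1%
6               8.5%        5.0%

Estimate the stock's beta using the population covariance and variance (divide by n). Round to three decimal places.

Mean R_i = (7.5 + 1.7 − 7.6 + 11.6 + 11.4 + 8.5) / 6 = 5.5167%
Mean R_m = (3.4 − 2.9 − 3.7 + 9.3 + 9.1 + 5.0) / 6 = 3.3667%
Σ(R_i − R̄_i)(R_m − R̄_m) = 191.3733  ⇒  Cov = 191.3733 / 6 = 31.8956
Σ(R_m − R̄_m)² = 159.9533  ⇒  Var(R_m) = 159.9533 / 6 = 26.6589
β = Cov / Var(R_m) = 31.8956 / 26.6589 = 1.1964

1.196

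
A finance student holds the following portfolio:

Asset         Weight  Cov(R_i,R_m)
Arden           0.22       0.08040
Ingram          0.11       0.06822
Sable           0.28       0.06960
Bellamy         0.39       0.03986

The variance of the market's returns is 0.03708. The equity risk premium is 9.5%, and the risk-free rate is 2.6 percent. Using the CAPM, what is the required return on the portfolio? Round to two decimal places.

β_Arden = 0.08040 / 0.03708 = 2.1683
β_Ingram = 0.06822 / 0.03708 = 1.8398
β_Sable = 0.06960 / 0.03708 = 1.8770
β_Bellamy = 0.03986 / 0.03708 = 1.0750
β_P = Σ w_i β_i = 0.22×2.1683 + 0.11×1.8398 + 0.28×1.8770 + 0.39×1.0750 = 1.6242
E(R_P) = R_f + β_P × MRP = 2.6% + 1.6242 × 9.5% = 18.03%

18.03%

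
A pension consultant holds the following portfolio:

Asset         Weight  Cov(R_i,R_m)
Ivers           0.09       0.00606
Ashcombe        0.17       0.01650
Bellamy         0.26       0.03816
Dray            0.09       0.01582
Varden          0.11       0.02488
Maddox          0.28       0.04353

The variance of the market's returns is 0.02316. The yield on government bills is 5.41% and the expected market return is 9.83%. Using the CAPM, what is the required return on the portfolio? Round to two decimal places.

β_Ivers = 0.00606 / 0.02316 = 0.2617
β_Ashcombe = 0.01650 / 0.02316 = 0.7124
β_Bellamy = 0.03816 / 0.02316 = 1.6477
β_Dray = 0.01582 / 0.02316 = 0.6831
β_Varden = 0.02488 / 0.02316 = 1.0743
β_Maddox = 0.04353 / 0.02316 = 1.8795
β_P = Σ w_i β_i = 0.09×0.2617 + 0.17×0.7124 + 0.26×1.6477 + 0.09×0.6831 + 0.11×1.0743 + 0.28×1.8795 = 1.2790
MRP = 9.83% − 5.41% = 4.42%
E(R_P) = R_f + β_P × MRP = 5.41% + 1.2790 × 4.42% = 11.06%

11.06%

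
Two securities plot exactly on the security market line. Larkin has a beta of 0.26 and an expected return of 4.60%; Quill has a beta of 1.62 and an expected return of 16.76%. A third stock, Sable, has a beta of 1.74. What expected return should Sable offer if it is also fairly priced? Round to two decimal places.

17.83%

MRP (SML slope) = (16.76% − 4.60%) / (1.62 − 0.26) = 12.16% / 1.36 = 8.9412%
R_f (intercept) = 4.60% − 0.26 × 8.9412% = 2.2753%
E(R_Sable) = R_f + β × MRP = 2.2753% + 1.74 × 8.9412% = 17.83%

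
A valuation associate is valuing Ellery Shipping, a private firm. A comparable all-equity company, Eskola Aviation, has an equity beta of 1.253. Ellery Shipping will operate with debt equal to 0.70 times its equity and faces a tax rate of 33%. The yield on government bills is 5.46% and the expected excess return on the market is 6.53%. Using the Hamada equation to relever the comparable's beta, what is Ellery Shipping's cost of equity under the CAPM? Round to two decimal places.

17.48%

β_L = β_U × [1 + (1 − t)(D/E)] = 1.253 × [1 + (1 − 0.33) × 0.70]
    = 1.253 × [1 + 0.67 × 0.70] = 1.253 × 1.4690 = 1.8407
E(R) = R_f + β_L × MRP = 5.46% + 1.8407 × 6.53% = 17.48%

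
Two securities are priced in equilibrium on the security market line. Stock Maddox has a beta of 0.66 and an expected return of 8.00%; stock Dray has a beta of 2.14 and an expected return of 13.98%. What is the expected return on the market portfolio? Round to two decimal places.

Both satisfy E(R) = R_f + β·MRP, so the slope of the SML is
MRP = (13.98% − 8.00%) / (2.14 − 0.66) = 5.98% / 1.48 = 4.0405%
R_f = E(R_Maddox) − β_Maddox·MRP = 8.00% − 0.66 × 4.0405% = 5.3333%
E(R_m) = R_f + MRP = 5.3333% + 4.0405% = 9.37%

9.37%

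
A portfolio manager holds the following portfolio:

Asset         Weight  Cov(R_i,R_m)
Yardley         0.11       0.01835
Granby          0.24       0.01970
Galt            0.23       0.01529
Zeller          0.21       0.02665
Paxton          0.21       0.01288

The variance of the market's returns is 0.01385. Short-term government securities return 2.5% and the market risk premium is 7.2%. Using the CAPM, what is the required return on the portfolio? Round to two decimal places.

12.15%

β_Yardley = 0.01835 / 0.01385 = 1.3249
β_Granby = 0.01970 / 0.01385 = 1.4224
β_Galt = 0.01529 / 0.01385 = 1.1040
β_Zeller = 0.02665 / 0.01385 = 1.9242
β_Paxton = 0.01288 / 0.01385 = 0.9300
β_P = Σ w_i β_i = 0.11×1.3249 + 0.24×1.4224 + 0.23×1.1040 + 0.21×1.9242 + 0.21×0.9300 = 1.3404
E(R_P) = R_f + β_P × MRP = 2.5% + 1.3404 × 7.2% = 12.15%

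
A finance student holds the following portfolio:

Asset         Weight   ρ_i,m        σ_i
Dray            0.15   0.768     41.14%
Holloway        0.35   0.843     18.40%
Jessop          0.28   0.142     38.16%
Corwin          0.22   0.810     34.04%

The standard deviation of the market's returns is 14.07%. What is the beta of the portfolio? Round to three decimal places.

β_Dray = 0.768 × 41.14% / 14.07% = 2.2456
β_Holloway = 0.843 × 18.40% / 14.07% = 1.1024
β_Jessop = 0.142 × 38.16% / 14.07% = 0.3851
β_Corwin = 0.810 × 34.04% / 14.07% = 1.9597
β_P = Σ w_i β_i = 0.15×2.2456 + 0.35×1.1024 + 0.28×0.3851 + 0.22×1.9597 = 1.2616

1.262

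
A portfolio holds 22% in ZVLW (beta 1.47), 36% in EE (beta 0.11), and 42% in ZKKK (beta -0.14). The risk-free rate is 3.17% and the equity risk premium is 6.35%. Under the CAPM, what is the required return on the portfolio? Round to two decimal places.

β_P = Σ w_i β_i = 0.22×1.47 + 0.36×0.11 + 0.42×-0.14 = 0.3042
E(R_P) = R_f + β_P × MRP = 3.17% + 0.3042 × 6.35% = 5.10%

5.10%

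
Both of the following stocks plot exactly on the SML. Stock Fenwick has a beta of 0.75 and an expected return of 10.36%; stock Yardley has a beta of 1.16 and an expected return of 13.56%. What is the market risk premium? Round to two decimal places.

Both satisfy E(R) = R_f + β·MRP, so the slope of the SML is
MRP = (13.56% − 10.36%) / (1.16 − 0.75) = 3.20% / 0.41 = 7.8049%

7.80%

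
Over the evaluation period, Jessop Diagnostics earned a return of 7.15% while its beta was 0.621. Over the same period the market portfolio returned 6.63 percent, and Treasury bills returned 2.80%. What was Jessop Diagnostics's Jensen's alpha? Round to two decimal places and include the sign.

+1.97%

Market excess return = 6.63% − 2.80% = 3.83%
CAPM benchmark = R_f + β(R_m − R_f) = 2.80% + 0.621 × 3.83% = 5.17843%
α = actual − benchmark = 7.15% − 5.17843% = +1.97%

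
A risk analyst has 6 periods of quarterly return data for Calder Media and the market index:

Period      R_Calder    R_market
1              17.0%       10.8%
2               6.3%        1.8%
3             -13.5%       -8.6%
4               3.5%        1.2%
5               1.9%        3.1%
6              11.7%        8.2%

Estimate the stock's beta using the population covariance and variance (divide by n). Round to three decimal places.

1.513

Mean R_i = (17.0 + 6.3 − 13.5 + 3.5 + 1.9 + 11.7) / 6 = 4.4833%
Mean R_m = (10.8 + 1.8 − 8.6 + 1.2 + 3.1 + 8.2) / 6 = 2.7500%
Σ(R_i − R̄_i)(R_m − R̄_m) = 343.0950  ⇒  Cov = 343.0950 / 6 = 57.1825
Σ(R_m − R̄_m)² = 226.7550  ⇒  Var(R_m) = 226.7550 / 6 = 37.7925
β = Cov / Var(R_m) = 57.1825 / 37.7925 = 1.5131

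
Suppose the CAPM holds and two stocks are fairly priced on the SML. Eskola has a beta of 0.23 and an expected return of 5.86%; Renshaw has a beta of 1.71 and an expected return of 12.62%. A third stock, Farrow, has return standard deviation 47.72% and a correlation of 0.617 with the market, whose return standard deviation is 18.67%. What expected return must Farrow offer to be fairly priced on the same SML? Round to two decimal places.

MRP = (12.62% − 5.86%) / (1.71 − 0.23) = 4.5676%
R_f = 5.86% − 0.23 × 4.5676% = 4.8095%
β_Farrow = ρ·σ_i/σ_m = 0.617 × 47.72 / 18.67 = 1.5770
E(R_Farrow) = R_f + β × MRP = 4.8095% + 1.5770 × 4.5676% = 12.01%

12.01%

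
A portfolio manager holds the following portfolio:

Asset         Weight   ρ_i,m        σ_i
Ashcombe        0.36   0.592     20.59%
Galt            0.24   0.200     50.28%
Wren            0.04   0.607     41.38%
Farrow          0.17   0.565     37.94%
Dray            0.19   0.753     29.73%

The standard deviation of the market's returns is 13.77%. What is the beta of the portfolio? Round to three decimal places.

1.140

β_Ashcombe = 0.592 × 20.59% / 13.77% = 0.8852
β_Galt = 0.200 × 50.28% / 13.77% = 0.7303
β_Wren = 0.607 × 41.38% / 13.77% = 1.8241
β_Farrow = 0.565 × 37.94% / 13.77% = 1.5567
β_Dray = 0.753 × 29.73% / 13.77% = 1.6258
β_P = Σ w_i β_i = 0.36×0.8852 + 0.24×0.7303 + 0.04×1.8241 + 0.17×1.5567 + 0.19×1.6258 = 1.1404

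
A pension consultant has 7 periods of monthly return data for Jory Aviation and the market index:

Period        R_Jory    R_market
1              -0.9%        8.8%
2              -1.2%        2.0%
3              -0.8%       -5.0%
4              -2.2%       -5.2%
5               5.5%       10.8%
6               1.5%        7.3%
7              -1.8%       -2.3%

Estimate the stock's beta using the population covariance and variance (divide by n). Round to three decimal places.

0.294

Mean R_i = (-0.9 − 1.2 − 0.8 − 2.2 + 5.5 + 1.5 − 1.8) / 7 = 0.0143%
Mean R_m = (8.8 + 2.0 − 5.0 − 5.2 + 10.8 + 7.3 − 2.3) / 7 = 2.3429%
Σ(R_i − R̄_i)(R_m − R̄_m) = 79.3757  ⇒  Cov = 79.3757 / 7 = 11.3394
Σ(R_m − R̄_m)² = 270.2771  ⇒  Var(R_m) = 270.2771 / 7 = 38.6110
β = Cov / Var(R_m) = 11.3394 / 38.6110 = 0.2937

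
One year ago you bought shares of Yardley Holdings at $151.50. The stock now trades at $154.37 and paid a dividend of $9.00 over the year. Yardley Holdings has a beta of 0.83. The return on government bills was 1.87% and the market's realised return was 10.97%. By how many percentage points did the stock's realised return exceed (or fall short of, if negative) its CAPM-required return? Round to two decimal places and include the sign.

-1.59%

Realised HPR = (P1 + D1 − P0) / P0 = (154.37 + 9.00 − 151.50) / 151.50 = 11.87 / 151.50 = 7.8350%
MRP = 10.97% − 1.87% = 9.10%
CAPM required = R_f + β·MRP = 1.87% + 0.83 × 9.10% = 9.4230%
α = realised − required = 7.8350% − 9.4230% = -1.59%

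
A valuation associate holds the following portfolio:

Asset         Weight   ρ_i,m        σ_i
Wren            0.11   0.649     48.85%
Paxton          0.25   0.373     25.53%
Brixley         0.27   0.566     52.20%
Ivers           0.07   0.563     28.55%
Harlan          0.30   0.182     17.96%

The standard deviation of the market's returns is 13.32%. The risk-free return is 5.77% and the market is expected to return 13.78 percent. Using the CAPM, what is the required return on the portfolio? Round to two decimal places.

β_Wren = 0.649 × 48.85% / 13.32% = 2.3802
β_Paxton = 0.373 × 25.53% / 13.32% = 0.7149
β_Brixley = 0.566 × 52.20% / 13.32% = 2.2181
β_Ivers = 0.563 × 28.55% / 13.32% = 1.2067
β_Harlan = 0.182 × 17.96% / 13.32% = 0.2454
β_P = Σ w_i β_i = 0.11×2.3802 + 0.25×0.7149 + 0.27×2.2181 + 0.07×1.2067 + 0.30×0.2454 = 1.1975
MRP = 13.78% − 5.77% = 8.01%
E(R_P) = R_f + β_P × MRP = 5.77% + 1.1975 × 8.01% = 15.36%

15.36%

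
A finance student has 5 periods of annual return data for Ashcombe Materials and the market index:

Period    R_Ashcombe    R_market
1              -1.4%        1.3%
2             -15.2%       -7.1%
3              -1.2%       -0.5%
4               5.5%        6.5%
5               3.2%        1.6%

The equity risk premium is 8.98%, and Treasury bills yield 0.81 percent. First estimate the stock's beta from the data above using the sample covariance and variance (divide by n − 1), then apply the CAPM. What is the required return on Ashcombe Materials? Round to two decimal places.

Mean R_i = (-1.4 − 15.2 − 1.2 + 5.5 + 3.2) / 5 = -1.8200%
Mean R_m = (1.3 − 7.1 − 0.5 + 6.5 + 1.6) / 5 = 0.3600%
Σ(R_i − R̄_i)(R_m − R̄_m) = 150.8460  ⇒  Cov = 150.8460 / 4 = 37.7115
Σ(R_m − R̄_m)² = 96.5120  ⇒  Var(R_m) = 96.5120 / 4 = 24.1280
β = Cov / Var(R_m) = 37.7115 / 24.1280 = 1.5630
E(R) = R_f + β × MRP = 0.81% + 1.5630 × 8.98% = 14.85%

14.85%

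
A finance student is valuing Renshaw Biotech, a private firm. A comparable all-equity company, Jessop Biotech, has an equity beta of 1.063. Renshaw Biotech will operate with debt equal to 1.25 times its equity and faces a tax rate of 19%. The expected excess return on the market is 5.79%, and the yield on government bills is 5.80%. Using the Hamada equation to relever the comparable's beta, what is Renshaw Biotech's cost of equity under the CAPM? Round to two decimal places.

β_L = β_U × [1 + (1 − t)(D/E)] = 1.063 × [1 + (1 − 0.19) × 1.25]
    = 1.063 × [1 + 0.81 × 1.25] = 1.063 × 2.0125 = 2.1393
E(R) = R_f + β_L × MRP = 5.80% + 2.1393 × 5.79% = 18.19%

18.19%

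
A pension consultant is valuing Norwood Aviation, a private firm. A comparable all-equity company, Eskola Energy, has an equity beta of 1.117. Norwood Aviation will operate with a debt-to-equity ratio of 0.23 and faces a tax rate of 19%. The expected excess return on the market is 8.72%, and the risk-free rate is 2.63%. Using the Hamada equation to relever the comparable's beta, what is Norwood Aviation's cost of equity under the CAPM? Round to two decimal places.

14.18%

β_L = β_U × [1 + (1 − t)(D/E)] = 1.117 × [1 + (1 − 0.19) × 0.23]
    = 1.117 × [1 + 0.81 × 0.23] = 1.117 × 1.1863 = 1.3251
E(R) = R_f + β_L × MRP = 2.63% + 1.3251 × 8.72% = 14.18%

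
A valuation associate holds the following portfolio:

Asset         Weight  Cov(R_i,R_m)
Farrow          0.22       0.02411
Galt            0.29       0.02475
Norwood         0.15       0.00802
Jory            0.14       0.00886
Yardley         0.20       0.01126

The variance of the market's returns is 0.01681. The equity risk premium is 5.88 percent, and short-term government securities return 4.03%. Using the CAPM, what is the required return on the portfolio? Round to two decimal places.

β_Farrow = 0.02411 / 0.01681 = 1.4343
β_Galt = 0.02475 / 0.01681 = 1.4723
β_Norwood = 0.00802 / 0.01681 = 0.4771
β_Jory = 0.00886 / 0.01681 = 0.5271
β_Yardley = 0.01126 / 0.01681 = 0.6698
β_P = Σ w_i β_i = 0.22×1.4343 + 0.29×1.4723 + 0.15×0.4771 + 0.14×0.5271 + 0.20×0.6698 = 1.0218
E(R_P) = R_f + β_P × MRP = 4.03% + 1.0218 × 5.88% = 10.04%

10.04%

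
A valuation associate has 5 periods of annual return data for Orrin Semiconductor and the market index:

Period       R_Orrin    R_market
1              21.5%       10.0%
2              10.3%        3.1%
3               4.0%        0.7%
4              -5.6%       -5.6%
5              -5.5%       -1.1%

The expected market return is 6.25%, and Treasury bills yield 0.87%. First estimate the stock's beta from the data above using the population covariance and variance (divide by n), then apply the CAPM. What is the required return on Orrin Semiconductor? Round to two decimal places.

Mean R_i = (21.5 + 10.3 + 4.0 − 5.6 − 5.5) / 5 = 4.9400%
Mean R_m = (10.0 + 3.1 + 0.7 − 5.6 − 1.1) / 5 = 1.4200%
Σ(R_i − R̄_i)(R_m − R̄_m) = 252.0660  ⇒  Cov = 252.0660 / 5 = 50.4132
Σ(R_m − R̄_m)² = 132.5880  ⇒  Var(R_m) = 132.5880 / 5 = 26.5176
β = Cov / Var(R_m) = 50.4132 / 26.5176 = 1.9011
MRP = 6.25% − 0.87% = 5.38%
E(R) = R_f + β × MRP = 0.87% + 1.9011 × 5.38% = 11.10%

11.10%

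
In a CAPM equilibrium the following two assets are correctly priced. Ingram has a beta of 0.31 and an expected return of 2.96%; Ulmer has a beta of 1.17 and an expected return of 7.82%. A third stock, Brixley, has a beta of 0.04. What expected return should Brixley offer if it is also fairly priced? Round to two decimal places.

MRP (SML slope) = (7.82% − 2.96%) / (1.17 − 0.31) = 4.86% / 0.86 = 5.6512%
R_f (intercept) = 2.96% − 0.31 × 5.6512% = 1.2081%
E(R_Brixley) = R_f + β × MRP = 1.2081% + 0.04 × 5.6512% = 1.43%

1.43%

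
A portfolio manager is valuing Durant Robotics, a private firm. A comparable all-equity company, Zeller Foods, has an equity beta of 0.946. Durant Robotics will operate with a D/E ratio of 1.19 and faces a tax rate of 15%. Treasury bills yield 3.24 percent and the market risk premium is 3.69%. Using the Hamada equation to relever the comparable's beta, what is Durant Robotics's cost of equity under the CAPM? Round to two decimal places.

β_L = β_U × [1 + (1 − t)(D/E)] = 0.946 × [1 + (1 − 0.15) × 1.19]
    = 0.946 × [1 + 0.85 × 1.19] = 0.946 × 2.0115 = 1.9029
E(R) = R_f + β_L × MRP = 3.24% + 1.9029 × 3.69% = 10.26%

10.26%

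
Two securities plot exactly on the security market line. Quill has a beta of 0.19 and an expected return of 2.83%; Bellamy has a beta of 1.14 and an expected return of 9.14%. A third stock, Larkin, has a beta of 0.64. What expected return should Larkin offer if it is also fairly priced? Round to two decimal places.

5.82%

MRP (SML slope) = (9.14% − 2.83%) / (1.14 − 0.19) = 6.31% / 0.95 = 6.6421%
R_f (intercept) = 2.83% − 0.19 × 6.6421% = 1.5680%
E(R_Larkin) = R_f + β × MRP = 1.5680% + 0.64 × 6.6421% = 5.82%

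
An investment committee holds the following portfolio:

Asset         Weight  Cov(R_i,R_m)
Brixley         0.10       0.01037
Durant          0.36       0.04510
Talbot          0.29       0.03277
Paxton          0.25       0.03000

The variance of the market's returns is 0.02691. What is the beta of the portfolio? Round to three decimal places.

1.274

β_Brixley = 0.01037 / 0.02691 = 0.3854
β_Durant = 0.04510 / 0.02691 = 1.6760
β_Talbot = 0.03277 / 0.02691 = 1.2178
β_Paxton = 0.03000 / 0.02691 = 1.1148
β_P = Σ w_i β_i = 0.10×0.3854 + 0.36×1.6760 + 0.29×1.2178 + 0.25×1.1148 = 1.2738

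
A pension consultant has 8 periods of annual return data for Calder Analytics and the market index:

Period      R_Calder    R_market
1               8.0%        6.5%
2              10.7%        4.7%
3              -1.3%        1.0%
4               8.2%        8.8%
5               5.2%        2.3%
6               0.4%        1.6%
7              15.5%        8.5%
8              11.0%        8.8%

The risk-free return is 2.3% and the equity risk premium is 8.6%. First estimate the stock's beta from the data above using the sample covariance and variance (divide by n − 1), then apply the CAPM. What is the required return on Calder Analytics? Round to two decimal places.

14.47%

Mean R_i = (8.0 + 10.7 − 1.3 + 8.2 + 5.2 + 0.4 + 15.5 + 11.0) / 8 = 7.2125%
Mean R_m = (6.5 + 4.7 + 1.0 + 8.8 + 2.3 + 1.6 + 8.5 + 8.8) / 8 = 5.2750%
Σ(R_i − R̄_i)(R_m − R̄_m) = 109.9325  ⇒  Cov = 109.9325 / 7 = 15.7046
Σ(R_m − R̄_m)² = 77.7150  ⇒  Var(R_m) = 77.7150 / 7 = 11.1021
β = Cov / Var(R_m) = 15.7046 / 11.1021 = 1.4146
E(R) = R_f + β × MRP = 2.3% + 1.4146 × 8.6% = 14.47%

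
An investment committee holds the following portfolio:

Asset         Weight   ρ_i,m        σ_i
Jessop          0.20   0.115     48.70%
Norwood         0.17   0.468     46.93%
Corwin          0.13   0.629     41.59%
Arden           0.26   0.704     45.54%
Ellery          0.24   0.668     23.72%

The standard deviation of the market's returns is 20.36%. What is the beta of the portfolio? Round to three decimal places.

β_Jessop = 0.115 × 48.70% / 20.36% = 0.2751
β_Norwood = 0.468 × 46.93% / 20.36% = 1.0787
β_Corwin = 0.629 × 41.59% / 20.36% = 1.2849
β_Arden = 0.704 × 45.54% / 20.36% = 1.5747
β_Ellery = 0.668 × 23.72% / 20.36% = 0.7782
β_P = Σ w_i β_i = 0.20×0.2751 + 0.17×1.0787 + 0.13×1.2849 + 0.26×1.5747 + 0.24×0.7782 = 1.0016

1.002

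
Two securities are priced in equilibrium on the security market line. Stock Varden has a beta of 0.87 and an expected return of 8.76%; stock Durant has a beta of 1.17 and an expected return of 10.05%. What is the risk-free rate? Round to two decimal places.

Both satisfy E(R) = R_f + β·MRP, so the slope of the SML is
MRP = (10.05% − 8.76%) / (1.17 − 0.87) = 1.29% / 0.30 = 4.3000%
R_f = E(R_Varden) − β_Varden·MRP = 8.76% − 0.87 × 4.3000% = 5.0190%

5.02%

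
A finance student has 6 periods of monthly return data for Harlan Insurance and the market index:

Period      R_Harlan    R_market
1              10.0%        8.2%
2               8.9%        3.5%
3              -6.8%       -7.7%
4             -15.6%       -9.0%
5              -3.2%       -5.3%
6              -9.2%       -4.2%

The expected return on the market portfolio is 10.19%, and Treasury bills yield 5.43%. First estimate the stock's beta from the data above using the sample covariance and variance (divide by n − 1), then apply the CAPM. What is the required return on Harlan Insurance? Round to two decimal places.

Mean R_i = (10.0 + 8.9 − 6.8 − 15.6 − 3.2 − 9.2) / 6 = -2.6500%
Mean R_m = (8.2 + 3.5 − 7.7 − 9.0 − 5.3 − 4.2) / 6 = -2.4167%
Σ(R_i − R̄_i)(R_m − R̄_m) = 323.0850  ⇒  Cov = 323.0850 / 5 = 64.6170
Σ(R_m − R̄_m)² = 230.4683  ⇒  Var(R_m) = 230.4683 / 5 = 46.0937
β = Cov / Var(R_m) = 64.6170 / 46.0937 = 1.4019
MRP = 10.19% − 5.43% = 4.76%
E(R) = R_f + β × MRP = 5.43% + 1.4019 × 4.76% = 12.10%

12.10%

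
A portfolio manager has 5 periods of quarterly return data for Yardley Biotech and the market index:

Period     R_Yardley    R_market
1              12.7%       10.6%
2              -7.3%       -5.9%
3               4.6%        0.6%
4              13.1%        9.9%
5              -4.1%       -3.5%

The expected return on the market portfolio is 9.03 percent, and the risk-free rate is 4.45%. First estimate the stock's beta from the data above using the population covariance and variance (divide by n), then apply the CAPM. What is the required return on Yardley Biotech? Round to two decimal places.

10.02%

Mean R_i = (12.7 − 7.3 + 4.6 + 13.1 − 4.1) / 5 = 3.8000%
Mean R_m = (10.6 − 5.9 + 0.6 + 9.9 − 3.5) / 5 = 2.3400%
Σ(R_i − R̄_i)(R_m − R̄_m) = 280.0300  ⇒  Cov = 280.0300 / 5 = 56.0060
Σ(R_m − R̄_m)² = 230.4120  ⇒  Var(R_m) = 230.4120 / 5 = 46.0824
β = Cov / Var(R_m) = 56.0060 / 46.0824 = 1.2153
MRP = 9.03% − 4.45% = 4.58%
E(R) = R_f + β × MRP = 4.45% + 1.2153 × 4.58% = 10.02%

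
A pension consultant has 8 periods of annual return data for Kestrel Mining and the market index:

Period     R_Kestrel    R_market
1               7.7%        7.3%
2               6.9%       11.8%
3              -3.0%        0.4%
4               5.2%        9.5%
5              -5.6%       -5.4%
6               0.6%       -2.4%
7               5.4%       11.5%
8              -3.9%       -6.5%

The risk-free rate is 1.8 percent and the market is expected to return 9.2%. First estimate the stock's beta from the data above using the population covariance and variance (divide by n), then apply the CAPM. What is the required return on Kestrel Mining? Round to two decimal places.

6.51%

Mean R_i = (7.7 + 6.9 − 3.0 + 5.2 − 5.6 + 0.6 + 5.4 − 3.9) / 8 = 1.6625%
Mean R_m = (7.3 + 11.8 + 0.4 + 9.5 − 5.4 − 2.4 + 11.5 − 6.5) / 8 = 3.2750%
Σ(R_i − R̄_i)(R_m − R̄_m) = 258.5225  ⇒  Cov = 258.5225 / 8 = 32.3153
Σ(R_m − R̄_m)² = 406.5550  ⇒  Var(R_m) = 406.5550 / 8 = 50.8194
β = Cov / Var(R_m) = 32.3153 / 50.8194 = 0.6359
MRP = 9.2% − 1.8% = 7.40%
E(R) = R_f + β × MRP = 1.8% + 0.6359 × 7.4% = 6.51%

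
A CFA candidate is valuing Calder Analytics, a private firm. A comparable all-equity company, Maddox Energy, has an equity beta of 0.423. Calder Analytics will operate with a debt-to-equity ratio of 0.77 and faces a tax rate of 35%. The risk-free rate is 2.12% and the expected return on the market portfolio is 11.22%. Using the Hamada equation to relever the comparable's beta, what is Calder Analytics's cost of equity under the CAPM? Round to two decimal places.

β_L = β_U × [1 + (1 − t)(D/E)] = 0.423 × [1 + (1 − 0.35) × 0.77]
    = 0.423 × [1 + 0.65 × 0.77] = 0.423 × 1.5005 = 0.6347
MRP = 11.22% − 2.12% = 9.10%
E(R) = R_f + β_L × MRP = 2.12% + 0.6347 × 9.10% = 7.90%

7.90%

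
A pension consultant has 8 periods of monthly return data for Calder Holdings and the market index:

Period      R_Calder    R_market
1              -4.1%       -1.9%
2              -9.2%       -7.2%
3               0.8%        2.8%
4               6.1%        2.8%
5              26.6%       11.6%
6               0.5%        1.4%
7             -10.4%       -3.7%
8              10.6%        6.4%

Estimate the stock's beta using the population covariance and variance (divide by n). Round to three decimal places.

1.958

Mean R_i = (-4.1 − 9.2 + 0.8 + 6.1 + 26.6 + 0.5 − 10.4 + 10.6) / 8 = 2.6125%
Mean R_m = (-1.9 − 7.2 + 2.8 + 2.8 + 11.6 + 1.4 − 3.7 + 6.4) / 8 = 1.5250%
Σ(R_i − R̄_i)(R_m − R̄_m) = 477.0575  ⇒  Cov = 477.0575 / 8 = 59.6322
Σ(R_m − R̄_m)² = 243.6950  ⇒  Var(R_m) = 243.6950 / 8 = 30.4619
β = Cov / Var(R_m) = 59.6322 / 30.4619 = 1.9576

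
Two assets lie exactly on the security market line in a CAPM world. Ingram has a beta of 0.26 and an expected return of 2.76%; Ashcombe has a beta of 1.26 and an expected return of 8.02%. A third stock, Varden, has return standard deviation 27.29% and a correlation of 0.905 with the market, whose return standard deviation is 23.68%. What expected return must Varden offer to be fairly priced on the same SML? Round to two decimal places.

MRP = (8.02% − 2.76%) / (1.26 − 0.26) = 5.2600%
R_f = 2.76% − 0.26 × 5.2600% = 1.3924%
β_Varden = ρ·σ_i/σ_m = 0.905 × 27.29 / 23.68 = 1.0430
E(R_Varden) = R_f + β × MRP = 1.3924% + 1.0430 × 5.2600% = 6.88%

6.88%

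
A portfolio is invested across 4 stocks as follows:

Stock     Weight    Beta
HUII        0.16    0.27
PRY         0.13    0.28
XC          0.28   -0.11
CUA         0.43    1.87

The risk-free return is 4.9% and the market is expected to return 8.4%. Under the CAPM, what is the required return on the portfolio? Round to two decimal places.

7.89%

β_P = Σ w_i β_i = 0.16×0.27 + 0.13×0.28 + 0.28×-0.11 + 0.43×1.87 = 0.8529
MRP = 8.4% − 4.9% = 3.50%
E(R_P) = R_f + β_P × MRP = 4.9% + 0.8529 × 3.5% = 7.89%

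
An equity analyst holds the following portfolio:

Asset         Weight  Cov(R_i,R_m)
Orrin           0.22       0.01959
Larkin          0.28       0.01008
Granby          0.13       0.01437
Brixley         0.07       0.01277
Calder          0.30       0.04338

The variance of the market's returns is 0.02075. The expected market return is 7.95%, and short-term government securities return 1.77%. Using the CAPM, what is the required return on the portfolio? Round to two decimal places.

8.59%

β_Orrin = 0.01959 / 0.02075 = 0.9441
β_Larkin = 0.01008 / 0.02075 = 0.4858
β_Granby = 0.01437 / 0.02075 = 0.6925
β_Brixley = 0.01277 / 0.02075 = 0.6154
β_Calder = 0.04338 / 0.02075 = 2.0906
β_P = Σ w_i β_i = 0.22×0.9441 + 0.28×0.4858 + 0.13×0.6925 + 0.07×0.6154 + 0.30×2.0906 = 1.1040
MRP = 7.95% − 1.77% = 6.18%
E(R_P) = R_f + β_P × MRP = 1.77% + 1.1040 × 6.18% = 8.59%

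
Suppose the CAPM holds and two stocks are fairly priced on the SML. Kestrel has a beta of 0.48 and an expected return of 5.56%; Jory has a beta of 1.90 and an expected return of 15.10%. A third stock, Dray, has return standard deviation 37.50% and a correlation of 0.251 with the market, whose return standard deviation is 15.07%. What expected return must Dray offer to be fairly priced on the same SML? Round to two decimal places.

MRP = (15.10% − 5.56%) / (1.90 − 0.48) = 6.7183%
R_f = 5.56% − 0.48 × 6.7183% = 2.3352%
β_Dray = ρ·σ_i/σ_m = 0.251 × 37.50 / 15.07 = 0.6246
E(R_Dray) = R_f + β × MRP = 2.3352% + 0.6246 × 6.7183% = 6.53%

6.53%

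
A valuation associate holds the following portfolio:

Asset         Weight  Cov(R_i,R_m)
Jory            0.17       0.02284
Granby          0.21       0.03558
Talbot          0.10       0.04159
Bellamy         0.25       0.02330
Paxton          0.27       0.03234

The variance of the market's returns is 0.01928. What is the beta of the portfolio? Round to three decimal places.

β_Jory = 0.02284 / 0.01928 = 1.1846
β_Granby = 0.03558 / 0.01928 = 1.8454
β_Talbot = 0.04159 / 0.01928 = 2.1572
β_Bellamy = 0.02330 / 0.01928 = 1.2085
β_Paxton = 0.03234 / 0.01928 = 1.6774
β_P = Σ w_i β_i = 0.17×1.1846 + 0.21×1.8454 + 0.10×2.1572 + 0.25×1.2085 + 0.27×1.6774 = 1.5597

1.560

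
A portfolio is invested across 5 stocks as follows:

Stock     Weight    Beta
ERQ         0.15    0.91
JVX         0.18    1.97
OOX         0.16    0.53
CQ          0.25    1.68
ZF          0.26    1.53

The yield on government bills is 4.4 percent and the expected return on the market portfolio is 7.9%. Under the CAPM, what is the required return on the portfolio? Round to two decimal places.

9.28%

β_P = Σ w_i β_i = 0.15×0.91 + 0.18×1.97 + 0.16×0.53 + 0.25×1.68 + 0.26×1.53 = 1.3937
MRP = 7.9% − 4.4% = 3.50%
E(R_P) = R_f + β_P × MRP = 4.4% + 1.3937 × 3.5% = 9.28%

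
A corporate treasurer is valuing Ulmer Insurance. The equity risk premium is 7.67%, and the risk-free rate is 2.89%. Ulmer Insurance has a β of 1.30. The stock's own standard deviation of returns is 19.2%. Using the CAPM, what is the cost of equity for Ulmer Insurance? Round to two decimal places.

12.86%

E(R) = R_f + β × MRP = 2.89% + 1.30 × 7.67% = 12.86%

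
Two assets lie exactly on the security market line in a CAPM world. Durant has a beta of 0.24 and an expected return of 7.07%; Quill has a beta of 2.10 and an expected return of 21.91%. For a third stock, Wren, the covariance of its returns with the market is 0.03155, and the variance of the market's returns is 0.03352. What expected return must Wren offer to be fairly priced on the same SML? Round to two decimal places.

12.66%

MRP = (21.91% − 7.07%) / (2.10 − 0.24) = 7.9785%
R_f = 7.07% − 0.24 × 7.9785% = 5.1552%
β_Wren = Cov / Var(R_m) = 0.03155 / 0.03352 = 0.9412
E(R_Wren) = R_f + β × MRP = 5.1552% + 0.9412 × 7.9785% = 12.66%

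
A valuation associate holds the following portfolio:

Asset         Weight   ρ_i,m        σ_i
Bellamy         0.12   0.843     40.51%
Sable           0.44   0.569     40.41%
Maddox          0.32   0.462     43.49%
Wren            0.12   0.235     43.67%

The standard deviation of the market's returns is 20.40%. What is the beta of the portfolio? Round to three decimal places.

1.072

β_Bellamy = 0.843 × 40.51% / 20.40% = 1.6740
β_Sable = 0.569 × 40.41% / 20.40% = 1.1271
β_Maddox = 0.462 × 43.49% / 20.40% = 0.9849
β_Wren = 0.235 × 43.67% / 20.40% = 0.5031
β_P = Σ w_i β_i = 0.12×1.6740 + 0.44×1.1271 + 0.32×0.9849 + 0.12×0.5031 = 1.0723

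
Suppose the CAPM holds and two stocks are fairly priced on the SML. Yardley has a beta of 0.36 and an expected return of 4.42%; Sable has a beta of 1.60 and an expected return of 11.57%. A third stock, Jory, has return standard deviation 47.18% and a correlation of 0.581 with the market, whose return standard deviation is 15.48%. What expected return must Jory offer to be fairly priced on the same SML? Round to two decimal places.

MRP = (11.57% − 4.42%) / (1.60 − 0.36) = 5.7661%
R_f = 4.42% − 0.36 × 5.7661% = 2.3442%
β_Jory = ρ·σ_i/σ_m = 0.581 × 47.18 / 15.48 = 1.7708
E(R_Jory) = R_f + β × MRP = 2.3442% + 1.7708 × 5.7661% = 12.55%

12.55%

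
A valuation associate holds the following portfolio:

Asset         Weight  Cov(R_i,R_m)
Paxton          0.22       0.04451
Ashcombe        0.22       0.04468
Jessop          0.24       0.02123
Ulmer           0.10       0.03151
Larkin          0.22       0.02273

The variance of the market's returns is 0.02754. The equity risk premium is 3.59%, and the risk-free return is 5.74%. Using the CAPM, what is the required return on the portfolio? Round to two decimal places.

β_Paxton = 0.04451 / 0.02754 = 1.6162
β_Ashcombe = 0.04468 / 0.02754 = 1.6224
β_Jessop = 0.02123 / 0.02754 = 0.7709
β_Ulmer = 0.03151 / 0.02754 = 1.1442
β_Larkin = 0.02273 / 0.02754 = 0.8253
β_P = Σ w_i β_i = 0.22×1.6162 + 0.22×1.6224 + 0.24×0.7709 + 0.10×1.1442 + 0.22×0.8253 = 1.1935
E(R_P) = R_f + β_P × MRP = 5.74% + 1.1935 × 3.59% = 10.02%

10.02%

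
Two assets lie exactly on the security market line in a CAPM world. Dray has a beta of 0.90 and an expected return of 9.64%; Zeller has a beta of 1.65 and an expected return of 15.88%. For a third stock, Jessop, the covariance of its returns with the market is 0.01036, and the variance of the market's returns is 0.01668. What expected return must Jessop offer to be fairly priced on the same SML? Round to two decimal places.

7.32%

MRP = (15.88% − 9.64%) / (1.65 − 0.90) = 8.3200%
R_f = 9.64% − 0.90 × 8.3200% = 2.1520%
β_Jessop = Cov / Var(R_m) = 0.01036 / 0.01668 = 0.6211
E(R_Jessop) = R_f + β × MRP = 2.1520% + 0.6211 × 8.3200% = 7.32%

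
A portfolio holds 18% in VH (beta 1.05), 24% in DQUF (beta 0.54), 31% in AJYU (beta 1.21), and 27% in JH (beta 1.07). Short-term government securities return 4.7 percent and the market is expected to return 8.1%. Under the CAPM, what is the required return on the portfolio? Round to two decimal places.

8.04%

β_P = Σ w_i β_i = 0.18×1.05 + 0.24×0.54 + 0.31×1.21 + 0.27×1.07 = 0.9826
MRP = 8.1% − 4.7% = 3.40%
E(R_P) = R_f + β_P × MRP = 4.7% + 0.9826 × 3.4% = 8.04%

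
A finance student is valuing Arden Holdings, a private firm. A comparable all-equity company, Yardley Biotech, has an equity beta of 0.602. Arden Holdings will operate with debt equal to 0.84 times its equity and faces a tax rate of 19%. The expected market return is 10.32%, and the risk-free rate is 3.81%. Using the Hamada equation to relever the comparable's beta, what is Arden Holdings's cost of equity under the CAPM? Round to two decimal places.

10.40%

β_L = β_U × [1 + (1 − t)(D/E)] = 0.602 × [1 + (1 − 0.19) × 0.84]
    = 0.602 × [1 + 0.81 × 0.84] = 0.602 × 1.6804 = 1.0116
MRP = 10.32% − 3.81% = 6.51%
E(R) = R_f + β_L × MRP = 3.81% + 1.0116 × 6.51% = 10.40%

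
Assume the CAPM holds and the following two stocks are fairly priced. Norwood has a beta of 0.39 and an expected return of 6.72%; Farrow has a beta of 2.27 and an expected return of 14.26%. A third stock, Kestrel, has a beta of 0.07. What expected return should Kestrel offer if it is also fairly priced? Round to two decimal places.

MRP (SML slope) = (14.26% − 6.72%) / (2.27 − 0.39) = 7.54% / 1.88 = 4.0106%
R_f (intercept) = 6.72% − 0.39 × 4.0106% = 5.1559%
E(R_Kestrel) = R_f + β × MRP = 5.1559% + 0.07 × 4.0106% = 5.44%

5.44%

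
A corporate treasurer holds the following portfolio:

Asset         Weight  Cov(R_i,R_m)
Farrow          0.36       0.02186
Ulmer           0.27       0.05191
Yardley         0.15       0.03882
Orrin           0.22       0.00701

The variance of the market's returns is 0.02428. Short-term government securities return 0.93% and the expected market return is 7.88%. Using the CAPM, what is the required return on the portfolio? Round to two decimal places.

β_Farrow = 0.02186 / 0.02428 = 0.9003
β_Ulmer = 0.05191 / 0.02428 = 2.1380
β_Yardley = 0.03882 / 0.02428 = 1.5988
β_Orrin = 0.00701 / 0.02428 = 0.2887
β_P = Σ w_i β_i = 0.36×0.9003 + 0.27×2.1380 + 0.15×1.5988 + 0.22×0.2887 = 1.2047
MRP = 7.88% − 0.93% = 6.95%
E(R_P) = R_f + β_P × MRP = 0.93% + 1.2047 × 6.95% = 9.30%

9.30%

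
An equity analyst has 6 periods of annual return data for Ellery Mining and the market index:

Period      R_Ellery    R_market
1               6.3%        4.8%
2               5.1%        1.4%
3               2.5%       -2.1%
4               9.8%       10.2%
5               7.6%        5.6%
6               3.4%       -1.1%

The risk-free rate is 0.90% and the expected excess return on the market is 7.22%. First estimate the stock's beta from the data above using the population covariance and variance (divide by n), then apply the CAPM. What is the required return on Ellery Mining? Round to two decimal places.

Mean R_i = (6.3 + 5.1 + 2.5 + 9.8 + 7.6 + 3.4) / 6 = 5.7833%
Mean R_m = (4.8 + 1.4 − 2.1 + 10.2 + 5.6 − 1.1) / 6 = 3.1333%
Σ(R_i − R̄_i)(R_m − R̄_m) = 62.1833  ⇒  Cov = 62.1833 / 6 = 10.3639
Σ(R_m − R̄_m)² = 107.1133  ⇒  Var(R_m) = 107.1133 / 6 = 17.8522
β = Cov / Var(R_m) = 10.3639 / 17.8522 = 0.5805
E(R) = R_f + β × MRP = 0.90% + 0.5805 × 7.22% = 5.09%

5.09%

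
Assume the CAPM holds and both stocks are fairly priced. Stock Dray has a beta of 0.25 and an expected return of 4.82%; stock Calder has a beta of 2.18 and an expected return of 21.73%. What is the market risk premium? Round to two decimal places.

Both satisfy E(R) = R_f + β·MRP, so the slope of the SML is
MRP = (21.73% − 4.82%) / (2.18 − 0.25) = 16.91% / 1.93 = 8.7617%

8.76%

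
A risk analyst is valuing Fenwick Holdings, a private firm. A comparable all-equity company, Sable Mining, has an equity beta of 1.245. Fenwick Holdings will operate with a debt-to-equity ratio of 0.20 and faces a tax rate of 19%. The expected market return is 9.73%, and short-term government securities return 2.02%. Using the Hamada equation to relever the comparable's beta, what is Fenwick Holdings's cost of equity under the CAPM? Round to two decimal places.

13.17%

β_L = β_U × [1 + (1 − t)(D/E)] = 1.245 × [1 + (1 − 0.19) × 0.20]
    = 1.245 × [1 + 0.81 × 0.20] = 1.245 × 1.1620 = 1.4467
MRP = 9.73% − 2.02% = 7.71%
E(R) = R_f + β_L × MRP = 2.02% + 1.4467 × 7.71% = 13.17%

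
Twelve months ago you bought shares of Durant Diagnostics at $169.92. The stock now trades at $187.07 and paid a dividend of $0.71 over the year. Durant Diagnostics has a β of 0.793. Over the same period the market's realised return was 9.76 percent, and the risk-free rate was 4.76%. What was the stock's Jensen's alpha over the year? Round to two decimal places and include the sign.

+1.79%

Realised HPR = (P1 + D1 − P0) / P0 = (187.07 + 0.71 − 169.92) / 169.92 = 17.86 / 169.92 = 10.5108%
MRP = 9.76% − 4.76% = 5.00%
CAPM required = R_f + β·MRP = 4.76% + 0.793 × 5.00% = 8.72500%
α = realised − required = 10.5108% − 8.72500% = +1.79%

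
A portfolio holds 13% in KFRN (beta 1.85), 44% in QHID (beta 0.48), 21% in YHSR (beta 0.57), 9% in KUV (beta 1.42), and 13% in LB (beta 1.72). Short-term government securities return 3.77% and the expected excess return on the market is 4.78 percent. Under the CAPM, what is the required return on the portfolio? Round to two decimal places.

β_P = Σ w_i β_i = 0.13×1.85 + 0.44×0.48 + 0.21×0.57 + 0.09×1.42 + 0.13×1.72 = 0.9228
E(R_P) = R_f + β_P × MRP = 3.77% + 0.9228 × 4.78% = 8.18%

8.18%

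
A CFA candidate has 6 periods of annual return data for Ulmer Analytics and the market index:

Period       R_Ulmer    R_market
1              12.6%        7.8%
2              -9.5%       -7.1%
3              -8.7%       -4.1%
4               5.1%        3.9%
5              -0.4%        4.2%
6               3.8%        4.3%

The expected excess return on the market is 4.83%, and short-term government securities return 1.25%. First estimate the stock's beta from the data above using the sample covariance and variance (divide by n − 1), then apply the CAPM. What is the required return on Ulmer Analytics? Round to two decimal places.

7.99%

Mean R_i = (12.6 − 9.5 − 8.7 + 5.1 − 0.4 + 3.8) / 6 = 0.4833%
Mean R_m = (7.8 − 7.1 − 4.1 + 3.9 + 4.2 + 4.3) / 6 = 1.5000%
Σ(R_i − R̄_i)(R_m − R̄_m) = 231.6000  ⇒  Cov = 231.6000 / 5 = 46.3200
Σ(R_m − R̄_m)² = 165.9000  ⇒  Var(R_m) = 165.9000 / 5 = 33.1800
β = Cov / Var(R_m) = 46.3200 / 33.1800 = 1.3960
E(R) = R_f + β × MRP = 1.25% + 1.3960 × 4.83% = 7.99%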